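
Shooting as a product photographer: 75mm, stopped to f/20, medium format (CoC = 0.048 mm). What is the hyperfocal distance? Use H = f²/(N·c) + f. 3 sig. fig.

Hyperfocal distance H = f²/(N·c) + f = 75²/(20 × 0.048) + 75 = 5625/0.96 + 75 ≈ 5934.4 mm ≈ 5.93 m.

5.93 m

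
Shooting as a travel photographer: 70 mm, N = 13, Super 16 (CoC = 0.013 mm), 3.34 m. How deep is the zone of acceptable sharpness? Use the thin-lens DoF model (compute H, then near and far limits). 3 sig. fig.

Hyperfocal distance H = f²/(N·c) + f = 70²/(13 × 0.013) + 70 = 4900/0.169 + 70 ≈ 29064.1 mm ≈ 29.06 m.
Near limit Dn = s·(H − f)/(H + s − 2f) = 3340 × (29064.1 − 70) / (29064.1 + 3340 − 2 × 70) = 3340 × 28994.1 / 32264.1 ≈ 3001.49 mm.
Far limit Df = s·(H − f)/(H − s) = 3340 × (29064.1 − 70) / (29064.1 − 3340) = 3340 × 28994.1 / 25724.1 ≈ 3764.57 mm.
Depth of field = Df − Dn = 3764.57 − 3001.49 ≈ 763.08 mm ≈ 0.763 m.

0.763 m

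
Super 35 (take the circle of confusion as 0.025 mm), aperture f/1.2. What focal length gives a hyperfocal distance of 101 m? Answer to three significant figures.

From H = f²/(N·c) + f, with f ≪ H: f ≈ √(H·N·c) = √(101000 × 1.2 × 0.025) = √3030.0 ≈ 55.05 mm.
Exact: f² + N·c·f − N·c·H = 0 ⇒ f = (−N·c + √((N·c)² + 4·N·c·H))/2 = (−0.03 + √12120)/2 ≈ 55.030 mm ≈ 55.0 mm.

55.0 mm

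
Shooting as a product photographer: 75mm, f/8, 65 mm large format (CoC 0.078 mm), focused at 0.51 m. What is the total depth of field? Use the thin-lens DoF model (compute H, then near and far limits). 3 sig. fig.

49.3 mm

Hyperfocal distance H = f²/(N·c) + f = 75²/(8 × 0.078) + 75 = 5625/0.624 + 75 ≈ 9089.4 mm ≈ 9.089 m.
Near limit Dn = s·(H − f)/(H + s − 2f) = 510 × (9089.4 − 75) / (9089.4 + 510 − 2 × 75) = 510 × 9014.4 / 9449.4 ≈ 486.522 mm.
Far limit Df = s·(H − f)/(H − s) = 510 × (9089.4 − 75) / (9089.4 − 510) = 510 × 9014.4 / 8579.4 ≈ 535.858 mm.
Depth of field = Df − Dn = 535.858 − 486.522 ≈ 49.336 mm.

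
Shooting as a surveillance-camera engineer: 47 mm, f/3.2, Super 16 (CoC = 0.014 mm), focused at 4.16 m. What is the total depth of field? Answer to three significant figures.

0.699 m

Hyperfocal distance H = f²/(N·c) + f = 47²/(3.2 × 0.014) + 47 = 2209/0.0448 + 47 ≈ 49355.0 mm ≈ 49.36 m.
Near limit Dn = s·(H − f)/(H + s − 2f) = 4160 × (49355.0 − 47) / (49355.0 + 4160 − 2 × 47) = 4160 × 49308.0 / 53421.0 ≈ 3839.71 mm.
Far limit Df = s·(H − f)/(H − s) = 4160 × (49355.0 − 47) / (49355.0 − 4160) = 4160 × 49308.0 / 45195.0 ≈ 4538.58 mm.
Depth of field = Df − Dn = 4538.58 − 3839.71 ≈ 698.87 mm ≈ 0.699 m.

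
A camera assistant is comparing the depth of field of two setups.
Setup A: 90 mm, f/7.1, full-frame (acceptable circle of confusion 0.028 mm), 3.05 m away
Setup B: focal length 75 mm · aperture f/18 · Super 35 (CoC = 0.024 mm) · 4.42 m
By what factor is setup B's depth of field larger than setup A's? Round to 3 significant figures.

Setup A: H = 90²/(7.1×0.028) + 90 ≈ 40834.5 mm; DoF = Df − Dn = 3288.93 − 2843.43 ≈ 445.50 mm.
Setup B: H = 75²/(18×0.024) + 75 ≈ 13095.8 mm; DoF = Df − Dn = 6633.6 − 3314.1 ≈ 3319.5 mm.
Ratio = 3319.5 / 445.50 ≈ 7.45.

7.45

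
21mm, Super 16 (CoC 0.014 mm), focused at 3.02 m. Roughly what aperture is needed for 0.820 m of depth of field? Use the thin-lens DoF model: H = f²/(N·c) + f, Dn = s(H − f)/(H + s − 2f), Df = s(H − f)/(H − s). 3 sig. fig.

Write h = H − f = f²/(N·c). The thin-lens limits are Dn = s·h/(h + (s−f)) and Df = s·h/(h − (s−f)), so DoF = Df − Dn = 2·s·(s−f)·h / (h² − (s−f)²).
That is a quadratic in h: DoF·h² − 2·s·(s−f)·h − DoF·(s−f)² = 0 ⇒ h = (s−f)·(s + √(s² + DoF²)) / DoF = 2999 × (3020 + √(3020² + 820²)) / 820 = 2999 × (3020 + 3129.34) / 820 ≈ 22490 mm.
Then N = f²/(c·h) = 21² / (0.014 × 22490) = 441 / 314.86 ≈ 1.40.

f/1.40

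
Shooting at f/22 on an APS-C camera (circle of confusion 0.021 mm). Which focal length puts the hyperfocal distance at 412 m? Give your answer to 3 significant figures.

From H = f²/(N·c) + f, with f ≪ H: f ≈ √(H·N·c) = √(412000 × 22 × 0.021) = √190344 ≈ 436.3 mm.
The +f correction barely moves this — solving exactly, f² + N·c·f − N·c·H = 0 ⇒ f = (−N·c + √((N·c)² + 4·N·c·H))/2 = (−0.462 + √761376)/2 ≈ 436.05 mm, so f ≈ 436 mm.

436 mm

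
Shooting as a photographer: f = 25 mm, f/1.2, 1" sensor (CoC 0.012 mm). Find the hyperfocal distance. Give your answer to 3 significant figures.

43.4 m

Hyperfocal distance H = f²/(N·c) + f = 25²/(1.2 × 0.012) + 25 = 625/0.0144 + 25 ≈ 43427.8 mm ≈ 43.4 m.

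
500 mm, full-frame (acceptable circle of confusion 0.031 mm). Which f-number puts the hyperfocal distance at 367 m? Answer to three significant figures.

Rearrange H = f²/(N·c) + f for N: N = f² / ((H − f)·c).
N = 500² / ((367000 − 500) × 0.031) = 250000 / 11362 ≈ 22.

f/22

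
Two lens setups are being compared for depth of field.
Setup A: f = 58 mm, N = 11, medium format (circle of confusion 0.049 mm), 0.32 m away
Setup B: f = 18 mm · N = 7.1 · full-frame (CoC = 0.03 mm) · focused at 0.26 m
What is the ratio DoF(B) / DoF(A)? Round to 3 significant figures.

3.15

Setup A: H = 58²/(11×0.049) + 58 ≈ 6299.2 mm; DoF = Df − Dn = 334.022 − 307.108 ≈ 26.914 mm.
Setup B: H = 18²/(7.1×0.03) + 18 ≈ 1539.1 mm; DoF = Df − Dn = 309.190 − 224.313 ≈ 84.877 mm.
Ratio = 84.877 / 26.914 ≈ 3.15.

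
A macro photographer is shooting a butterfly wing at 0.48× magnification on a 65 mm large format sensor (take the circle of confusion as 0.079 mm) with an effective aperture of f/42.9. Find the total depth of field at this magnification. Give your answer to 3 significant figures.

At magnification m, DoF ≈ 2·N_eff·c/m² = 2 × 42.9 × 0.079 / 0.48² = 6.778 / 0.2304 ≈ 29.4 mm.

29.4 mm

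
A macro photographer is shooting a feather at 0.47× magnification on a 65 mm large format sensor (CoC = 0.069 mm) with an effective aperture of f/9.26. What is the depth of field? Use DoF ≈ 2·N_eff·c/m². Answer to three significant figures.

At magnification m, DoF ≈ 2·N_eff·c/m² = 2 × 9.26 × 0.069 / 0.47² = 1.278 / 0.2209 ≈ 5.78 mm.

5.78 mm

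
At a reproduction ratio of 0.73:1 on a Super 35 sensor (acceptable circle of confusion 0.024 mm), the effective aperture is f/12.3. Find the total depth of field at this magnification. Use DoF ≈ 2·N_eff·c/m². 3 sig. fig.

At magnification m, DoF ≈ 2·N_eff·c/m² = 2 × 12.3 × 0.024 / 0.73² = 0.5904 / 0.5329 ≈ 1.11 mm.

1.11 mm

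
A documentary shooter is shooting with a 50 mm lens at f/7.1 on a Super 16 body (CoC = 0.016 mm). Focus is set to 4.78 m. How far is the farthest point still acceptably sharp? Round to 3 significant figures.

6.09 m

Hyperfocal distance H = f²/(N·c) + f = 50²/(7.1 × 0.016) + 50 = 2500/0.1136 + 50 ≈ 22057.0 mm ≈ 22.06 m.
Far limit Df = s·(H − f)/(H − s) = 4780 × (22057.0 − 50) / (22057.0 − 4780) = 4780 × 22007.0 / 17277.0 ≈ 6088.6 mm ≈ 6.09 m.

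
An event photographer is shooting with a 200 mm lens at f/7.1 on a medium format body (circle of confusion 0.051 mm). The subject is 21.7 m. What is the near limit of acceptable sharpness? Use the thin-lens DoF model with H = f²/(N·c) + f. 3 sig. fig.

Hyperfocal distance H = f²/(N·c) + f = 200²/(7.1 × 0.051) + 200 = 40000/0.3621 + 200 ≈ 110666.7 mm ≈ 110.7 m.
Near limit Dn = s·(H − f)/(H + s − 2f) = 21700 × (110666.7 − 200) / (110666.7 + 21700 − 2 × 200) = 21700 × 110466.7 / 131966.7 ≈ 18165 mm ≈ 18.2 m.

18.2 m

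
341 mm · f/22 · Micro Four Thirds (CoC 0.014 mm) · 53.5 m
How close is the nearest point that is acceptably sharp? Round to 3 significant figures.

Hyperfocal distance H = f²/(N·c) + f = 341²/(22 × 0.014) + 341 = 116281/0.308 + 341 ≈ 377876.7 mm ≈ 377.9 m.
Near limit Dn = s·(H − f)/(H + s − 2f) = 53500 × (377876.7 − 341) / (377876.7 + 53500 − 2 × 341) = 53500 × 377535.7 / 430694.7 ≈ 46897 mm ≈ 46.9 m.

46.9 m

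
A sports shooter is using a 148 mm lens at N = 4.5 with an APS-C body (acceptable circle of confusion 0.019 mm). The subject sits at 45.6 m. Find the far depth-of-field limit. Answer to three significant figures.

Hyperfocal distance H = f²/(N·c) + f = 148²/(4.5 × 0.019) + 148 = 21904/0.0855 + 148 ≈ 256335.1 mm ≈ 256.3 m.
Far limit Df = s·(H − f)/(H − s) = 45600 × (256335.1 − 148) / (256335.1 − 45600) = 45600 × 256187.1 / 210735.1 ≈ 55435 mm ≈ 55.4 m.

55.4 m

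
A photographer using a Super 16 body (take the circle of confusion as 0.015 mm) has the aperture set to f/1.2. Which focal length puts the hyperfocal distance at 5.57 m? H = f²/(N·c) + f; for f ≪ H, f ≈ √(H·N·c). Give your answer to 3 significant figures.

10.0 mm

From H = f²/(N·c) + f, with f ≪ H: f ≈ √(H·N·c) = √(5570 × 1.2 × 0.015) = √100.26 ≈ 10.01 mm.
The +f correction barely moves this — solving exactly, f² + N·c·f − N·c·H = 0 ⇒ f = (−N·c + √((N·c)² + 4·N·c·H))/2 = (−0.018 + √401.04)/2 ≈ 10.004 mm, so f ≈ 10.0 mm.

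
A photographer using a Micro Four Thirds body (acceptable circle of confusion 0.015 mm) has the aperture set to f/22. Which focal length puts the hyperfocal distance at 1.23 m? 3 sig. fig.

20.0 mm

From H = f²/(N·c) + f, with f ≪ H: f ≈ √(H·N·c) = √(1230 × 22 × 0.015) = √405.90 ≈ 20.15 mm.
Exact: f² + N·c·f − N·c·H = 0 ⇒ f = (−N·c + √((N·c)² + 4·N·c·H))/2 = (−0.33 + √1623.7)/2 ≈ 19.983 mm ≈ 20.0 mm.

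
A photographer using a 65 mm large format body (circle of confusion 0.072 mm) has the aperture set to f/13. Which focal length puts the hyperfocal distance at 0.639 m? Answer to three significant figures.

24.0 mm

From H = f²/(N·c) + f, with f ≪ H: f ≈ √(H·N·c) = √(639 × 13 × 0.072) = √598.10 ≈ 24.46 mm.
Exact: f² + N·c·f − N·c·H = 0 ⇒ f = (−N·c + √((N·c)² + 4·N·c·H))/2 = (−0.936 + √2393.3)/2 ≈ 23.993 mm ≈ 24.0 mm.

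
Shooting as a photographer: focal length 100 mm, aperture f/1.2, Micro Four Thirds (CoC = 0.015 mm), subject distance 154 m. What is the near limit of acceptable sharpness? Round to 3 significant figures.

121 m

Hyperfocal distance H = f²/(N·c) + f = 100²/(1.2 × 0.015) + 100 = 10000/0.018 + 100 ≈ 555655.6 mm ≈ 555.7 m.
Near limit Dn = s·(H − f)/(H + s − 2f) = 154000 × (555655.6 − 100) / (555655.6 + 154000 − 2 × 100) = 154000 × 555555.6 / 709455.6 ≈ 120593 mm ≈ 121 m.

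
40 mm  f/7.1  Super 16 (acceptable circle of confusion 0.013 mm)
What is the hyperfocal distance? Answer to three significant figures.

17.4 m

Hyperfocal distance H = f²/(N·c) + f = 40²/(7.1 × 0.013) + 40 = 1600/0.0923 + 40 ≈ 17374.8 mm ≈ 17.4 m.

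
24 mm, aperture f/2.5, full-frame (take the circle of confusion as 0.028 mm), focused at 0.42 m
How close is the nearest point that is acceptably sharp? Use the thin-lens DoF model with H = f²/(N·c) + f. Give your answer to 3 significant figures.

401 mm

Hyperfocal distance H = f²/(N·c) + f = 24²/(2.5 × 0.028) + 24 = 576/0.07 + 24 ≈ 8252.6 mm ≈ 8.253 m.
Near limit Dn = s·(H − f)/(H + s − 2f) = 420 × (8252.6 − 24) / (8252.6 + 420 − 2 × 24) = 420 × 8228.6 / 8624.6 ≈ 400.72 mm.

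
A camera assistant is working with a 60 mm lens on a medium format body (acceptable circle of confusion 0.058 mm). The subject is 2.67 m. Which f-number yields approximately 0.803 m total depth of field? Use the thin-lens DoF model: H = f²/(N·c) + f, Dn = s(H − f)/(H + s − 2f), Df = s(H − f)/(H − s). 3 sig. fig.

Write h = H − f = f²/(N·c). The thin-lens limits are Dn = s·h/(h + (s−f)) and Df = s·h/(h − (s−f)), so DoF = Df − Dn = 2·s·(s−f)·h / (h² − (s−f)²).
That is a quadratic in h: DoF·h² − 2·s·(s−f)·h − DoF·(s−f)² = 0 ⇒ h = (s−f)·(s + √(s² + DoF²)) / DoF = 2610 × (2670 + √(2670² + 803²)) / 803 = 2610 × (2670 + 2788.14) / 803 ≈ 17741 mm.
Then N = f²/(c·h) = 60² / (0.058 × 17741) = 3600 / 1029.0 ≈ 3.50.

f/3.50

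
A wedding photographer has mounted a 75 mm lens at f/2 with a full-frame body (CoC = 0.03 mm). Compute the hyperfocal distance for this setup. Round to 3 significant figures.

Hyperfocal distance H = f²/(N·c) + f = 75²/(2 × 0.03) + 75 = 5625/0.06 + 75 ≈ 93825.0 mm ≈ 93.8 m.

93.8 m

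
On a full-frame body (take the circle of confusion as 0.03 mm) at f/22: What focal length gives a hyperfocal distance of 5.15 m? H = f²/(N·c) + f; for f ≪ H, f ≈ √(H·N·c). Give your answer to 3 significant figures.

From H = f²/(N·c) + f, with f ≪ H: f ≈ √(H·N·c) = √(5150 × 22 × 0.03) = √3399.0 ≈ 58.30 mm.
Exact: f² + N·c·f − N·c·H = 0 ⇒ f = (−N·c + √((N·c)² + 4·N·c·H))/2 = (−0.66 + √13596)/2 ≈ 57.972 mm ≈ 58.0 mm.

58.0 mm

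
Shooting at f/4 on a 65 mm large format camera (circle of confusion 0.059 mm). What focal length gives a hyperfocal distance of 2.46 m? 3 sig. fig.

24.0 mm

From H = f²/(N·c) + f, with f ≪ H: f ≈ √(H·N·c) = √(2460 × 4 × 0.059) = √580.56 ≈ 24.09 mm.
Exact: f² + N·c·f − N·c·H = 0 ⇒ f = (−N·c + √((N·c)² + 4·N·c·H))/2 = (−0.236 + √2322.3)/2 ≈ 23.977 mm ≈ 24.0 mm.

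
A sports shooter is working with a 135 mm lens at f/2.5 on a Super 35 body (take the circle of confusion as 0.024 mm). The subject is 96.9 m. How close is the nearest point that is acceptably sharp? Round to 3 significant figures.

Hyperfocal distance H = f²/(N·c) + f = 135²/(2.5 × 0.024) + 135 = 18225/0.06 + 135 ≈ 303885.0 mm ≈ 303.9 m.
Near limit Dn = s·(H − f)/(H + s − 2f) = 96900 × (303885.0 − 135) / (303885.0 + 96900 − 2 × 135) = 96900 × 303750.0 / 400515.0 ≈ 73489 mm ≈ 73.5 m.

73.5 m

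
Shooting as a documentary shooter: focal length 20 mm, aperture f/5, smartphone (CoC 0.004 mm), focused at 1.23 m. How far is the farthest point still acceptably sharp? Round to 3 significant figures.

Hyperfocal distance H = f²/(N·c) + f = 20²/(5 × 0.004) + 20 = 400/0.02 + 20 ≈ 20020.0 mm ≈ 20.02 m.
Far limit Df = s·(H − f)/(H − s) = 1230 × (20020.0 − 20) / (20020.0 − 1230) = 1230 × 20000.0 / 18790.0 ≈ 1309.2 mm ≈ 1.31 m.

1.31 m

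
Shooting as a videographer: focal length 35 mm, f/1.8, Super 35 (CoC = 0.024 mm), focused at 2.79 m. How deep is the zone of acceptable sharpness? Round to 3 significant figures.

0.547 m

Hyperfocal distance H = f²/(N·c) + f = 35²/(1.8 × 0.024) + 35 = 1225/0.0432 + 35 ≈ 28391.5 mm ≈ 28.39 m.
Near limit Dn = s·(H − f)/(H + s − 2f) = 2790 × (28391.5 − 35) / (28391.5 + 2790 − 2 × 35) = 2790 × 28356.5 / 31111.5 ≈ 2542.94 mm.
Far limit Df = s·(H − f)/(H − s) = 2790 × (28391.5 − 35) / (28391.5 − 2790) = 2790 × 28356.5 / 25601.5 ≈ 3090.23 mm.
Depth of field = Df − Dn = 3090.23 − 2542.94 ≈ 547.29 mm ≈ 0.547 m.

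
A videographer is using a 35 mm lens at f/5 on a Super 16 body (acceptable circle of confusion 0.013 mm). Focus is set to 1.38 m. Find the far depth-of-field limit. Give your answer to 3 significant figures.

1.49 m

Hyperfocal distance H = f²/(N·c) + f = 35²/(5 × 0.013) + 35 = 1225/0.065 + 35 ≈ 18881.2 mm ≈ 18.88 m.
Far limit Df = s·(H − f)/(H − s) = 1380 × (18881.2 − 35) / (18881.2 − 1380) = 1380 × 18846.2 / 17501.2 ≈ 1486.1 mm ≈ 1.49 m.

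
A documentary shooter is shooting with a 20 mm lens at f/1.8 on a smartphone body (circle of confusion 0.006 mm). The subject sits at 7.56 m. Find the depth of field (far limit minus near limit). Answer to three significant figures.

3.21 m

Hyperfocal distance H = f²/(N·c) + f = 20²/(1.8 × 0.006) + 20 = 400/0.0108 + 20 ≈ 37057.0 mm ≈ 37.06 m.
Near limit Dn = s·(H − f)/(H + s − 2f) = 7560 × (37057.0 − 20) / (37057.0 + 7560 − 2 × 20) = 7560 × 37037.0 / 44577.0 ≈ 6281.3 mm.
Far limit Df = s·(H − f)/(H − s) = 7560 × (37057.0 − 20) / (37057.0 − 7560) = 7560 × 37037.0 / 29497.0 ≈ 9492.5 mm.
Depth of field = Df − Dn = 9492.5 − 6281.3 ≈ 3211.2 mm ≈ 3.21 m.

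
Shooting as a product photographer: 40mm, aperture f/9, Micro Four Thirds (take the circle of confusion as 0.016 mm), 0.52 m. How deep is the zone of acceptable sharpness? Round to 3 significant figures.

45.0 mm

Hyperfocal distance H = f²/(N·c) + f = 40²/(9 × 0.016) + 40 = 1600/0.144 + 40 ≈ 11151.1 mm ≈ 11.15 m.
Near limit Dn = s·(H − f)/(H + s − 2f) = 520 × (11151.1 − 40) / (11151.1 + 520 − 2 × 40) = 520 × 11111.1 / 11591.1 ≈ 498.466 mm.
Far limit Df = s·(H − f)/(H − s) = 520 × (11151.1 − 40) / (11151.1 − 520) = 520 × 11111.1 / 10631.1 ≈ 543.478 mm.
Depth of field = Df − Dn = 543.478 − 498.466 ≈ 45.012 mm.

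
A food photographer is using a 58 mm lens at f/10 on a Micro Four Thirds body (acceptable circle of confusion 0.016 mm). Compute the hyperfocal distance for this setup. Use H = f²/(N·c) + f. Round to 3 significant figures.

Hyperfocal distance H = f²/(N·c) + f = 58²/(10 × 0.016) + 58 = 3364/0.16 + 58 ≈ 21083.0 mm ≈ 21.1 m.

21.1 m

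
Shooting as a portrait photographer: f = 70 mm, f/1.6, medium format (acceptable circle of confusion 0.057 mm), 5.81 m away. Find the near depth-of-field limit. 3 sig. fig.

Hyperfocal distance H = f²/(N·c) + f = 70²/(1.6 × 0.057) + 70 = 4900/0.0912 + 70 ≈ 53798.1 mm ≈ 53.80 m.
Near limit Dn = s·(H − f)/(H + s − 2f) = 5810 × (53798.1 − 70) / (53798.1 + 5810 − 2 × 70) = 5810 × 53728.1 / 59468.1 ≈ 5249.2 mm ≈ 5.25 m.

5.25 m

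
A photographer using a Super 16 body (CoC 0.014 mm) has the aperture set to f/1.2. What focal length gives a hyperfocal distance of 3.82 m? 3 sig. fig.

8.00 mm

From H = f²/(N·c) + f, with f ≪ H: f ≈ √(H·N·c) = √(3820 × 1.2 × 0.014) = √64.176 ≈ 8.011 mm.
Exact: f² + N·c·f − N·c·H = 0 ⇒ f = (−N·c + √((N·c)² + 4·N·c·H))/2 = (−0.0168 + √256.70)/2 ≈ 8.0026 mm ≈ 8.00 mm.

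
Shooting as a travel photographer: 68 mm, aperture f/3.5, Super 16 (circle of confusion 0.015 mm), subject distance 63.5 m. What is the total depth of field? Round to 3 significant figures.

Hyperfocal distance H = f²/(N·c) + f = 68²/(3.5 × 0.015) + 68 = 4624/0.0525 + 68 ≈ 88144.2 mm ≈ 88.14 m.
Near limit Dn = s·(H − f)/(H + s − 2f) = 63500 × (88144.2 − 68) / (88144.2 + 63500 − 2 × 68) = 63500 × 88076.2 / 151508.2 ≈ 36914 mm.
Far limit Df = s·(H − f)/(H − s) = 63500 × (88144.2 − 68) / (88144.2 − 63500) = 63500 × 88076.2 / 24644.2 ≈ 226943 mm.
Depth of field = Df − Dn = 226943 − 36914 ≈ 190029 mm ≈ 190 m.

190 m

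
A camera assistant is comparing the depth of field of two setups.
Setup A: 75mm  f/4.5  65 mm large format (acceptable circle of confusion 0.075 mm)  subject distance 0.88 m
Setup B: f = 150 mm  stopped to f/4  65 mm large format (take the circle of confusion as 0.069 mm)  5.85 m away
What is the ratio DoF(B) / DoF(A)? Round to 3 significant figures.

Setup A: H = 75²/(4.5×0.075) + 75 ≈ 16741.7 mm; DoF = Df − Dn = 924.661 − 839.454 ≈ 85.207 mm.
Setup B: H = 150²/(4×0.069) + 150 ≈ 81671.7 mm; DoF = Df − Dn = 6289.78 − 5467.70 ≈ 822.08 mm.
Ratio = 822.08 / 85.207 ≈ 9.65.

9.65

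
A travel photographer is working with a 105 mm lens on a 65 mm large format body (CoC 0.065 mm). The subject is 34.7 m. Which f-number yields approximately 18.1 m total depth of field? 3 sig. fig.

f/1.20

Write h = H − f = f²/(N·c). The thin-lens limits are Dn = s·h/(h + (s−f)) and Df = s·h/(h − (s−f)), so DoF = Df − Dn = 2·s·(s−f)·h / (h² − (s−f)²).
That is a quadratic in h: DoF·h² − 2·s·(s−f)·h − DoF·(s−f)² = 0 ⇒ h = (s−f)·(s + √(s² + DoF²)) / DoF = 34595 × (34700 + √(34700² + 18100²)) / 18100 = 34595 × (34700 + 39136.9) / 18100 ≈ 141126 mm.
Then N = f²/(c·h) = 105² / (0.065 × 141126) = 11025 / 9173.2 ≈ 1.20.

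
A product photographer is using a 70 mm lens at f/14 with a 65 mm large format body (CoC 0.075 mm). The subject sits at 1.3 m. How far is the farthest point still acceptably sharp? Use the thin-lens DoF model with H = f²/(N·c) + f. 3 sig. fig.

Hyperfocal distance H = f²/(N·c) + f = 70²/(14 × 0.075) + 70 = 4900/1.05 + 70 ≈ 4736.7 mm ≈ 4.737 m.
Far limit Df = s·(H − f)/(H − s) = 1300 × (4736.7 − 70) / (4736.7 − 1300) = 1300 × 4666.7 / 3436.7 ≈ 1765.3 mm ≈ 1.77 m.

1.77 m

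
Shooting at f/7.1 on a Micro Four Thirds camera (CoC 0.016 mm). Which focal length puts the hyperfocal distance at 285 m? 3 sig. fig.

180 mm

From H = f²/(N·c) + f, with f ≪ H: f ≈ √(H·N·c) = √(285000 × 7.1 × 0.016) = √32376 ≈ 179.9 mm.
The +f correction barely moves this — solving exactly, f² + N·c·f − N·c·H = 0 ⇒ f = (−N·c + √((N·c)² + 4·N·c·H))/2 = (−0.1136 + √129504)/2 ≈ 179.88 mm, so f ≈ 180 mm.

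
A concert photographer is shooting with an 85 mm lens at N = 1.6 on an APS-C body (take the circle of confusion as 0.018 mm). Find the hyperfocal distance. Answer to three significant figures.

Hyperfocal distance H = f²/(N·c) + f = 85²/(1.6 × 0.018) + 85 = 7225/0.0288 + 85 ≈ 250953.1 mm ≈ 251 m.

251 m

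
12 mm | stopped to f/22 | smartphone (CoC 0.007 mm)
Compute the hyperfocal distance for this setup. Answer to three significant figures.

0.947 m

Hyperfocal distance H = f²/(N·c) + f = 12²/(22 × 0.007) + 12 = 144/0.154 + 12 ≈ 947.1 mm ≈ 0.947 m.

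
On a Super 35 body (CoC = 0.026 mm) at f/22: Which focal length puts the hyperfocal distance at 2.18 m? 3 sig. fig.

35.0 mm

From H = f²/(N·c) + f, with f ≪ H: f ≈ √(H·N·c) = √(2180 × 22 × 0.026) = √1247.0 ≈ 35.31 mm.
Exact: f² + N·c·f − N·c·H = 0 ⇒ f = (−N·c + √((N·c)² + 4·N·c·H))/2 = (−0.572 + √4988.2)/2 ≈ 35.027 mm ≈ 35.0 mm.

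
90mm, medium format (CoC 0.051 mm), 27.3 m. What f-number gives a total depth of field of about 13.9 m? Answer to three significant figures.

f/1.40

Write h = H − f = f²/(N·c). The thin-lens limits are Dn = s·h/(h + (s−f)) and Df = s·h/(h − (s−f)), so DoF = Df − Dn = 2·s·(s−f)·h / (h² − (s−f)²).
That is a quadratic in h: DoF·h² − 2·s·(s−f)·h − DoF·(s−f)² = 0 ⇒ h = (s−f)·(s + √(s² + DoF²)) / DoF = 27210 × (27300 + √(27300² + 13900²)) / 13900 = 27210 × (27300 + 30634.9) / 13900 ≈ 113411 mm.
Then N = f²/(c·h) = 90² / (0.051 × 113411) = 8100 / 5784.0 ≈ 1.40.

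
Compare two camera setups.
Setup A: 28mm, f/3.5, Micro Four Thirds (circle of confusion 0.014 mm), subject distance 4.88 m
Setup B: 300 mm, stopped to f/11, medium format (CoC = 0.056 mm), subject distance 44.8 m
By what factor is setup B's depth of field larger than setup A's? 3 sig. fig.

9.23

Setup A: H = 28²/(3.5×0.014) + 28 ≈ 16028.0 mm; DoF = Df − Dn = 7003.9 − 3744.5 ≈ 3259.4 mm.
Setup B: H = 300²/(11×0.056) + 300 ≈ 146403.9 mm; DoF = Df − Dn = 64421 − 34341 ≈ 30080 mm.
Ratio = 30080 / 3259.4 ≈ 9.23.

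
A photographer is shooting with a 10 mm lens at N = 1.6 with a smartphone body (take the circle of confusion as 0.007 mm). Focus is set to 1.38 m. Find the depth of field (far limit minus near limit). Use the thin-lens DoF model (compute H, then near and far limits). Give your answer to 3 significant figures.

Hyperfocal distance H = f²/(N·c) + f = 10²/(1.6 × 0.007) + 10 = 100/0.0112 + 10 ≈ 8938.6 mm ≈ 8.939 m.
Near limit Dn = s·(H − f)/(H + s − 2f) = 1380 × (8938.6 − 10) / (8938.6 + 1380 − 2 × 10) = 1380 × 8928.6 / 10298.6 ≈ 1196.42 mm.
Far limit Df = s·(H − f)/(H − s) = 1380 × (8938.6 − 10) / (8938.6 − 1380) = 1380 × 8928.6 / 7558.6 ≈ 1630.13 mm.
Depth of field = Df − Dn = 1630.13 − 1196.42 ≈ 433.71 mm.

434 mm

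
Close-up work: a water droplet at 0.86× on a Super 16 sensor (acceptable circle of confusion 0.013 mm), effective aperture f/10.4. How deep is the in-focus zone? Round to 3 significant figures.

At magnification m, DoF ≈ 2·N_eff·c/m² = 2 × 10.4 × 0.013 / 0.86² = 0.2704 / 0.7396 ≈ 0.366 mm.

0.366 mm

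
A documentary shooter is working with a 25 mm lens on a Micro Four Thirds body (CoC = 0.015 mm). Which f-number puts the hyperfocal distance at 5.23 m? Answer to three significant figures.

Rearrange H = f²/(N·c) + f for N: N = f² / ((H − f)·c).
N = 25² / ((5230 − 25) × 0.015) = 625 / 78.08 ≈ 8.01.

f/8.01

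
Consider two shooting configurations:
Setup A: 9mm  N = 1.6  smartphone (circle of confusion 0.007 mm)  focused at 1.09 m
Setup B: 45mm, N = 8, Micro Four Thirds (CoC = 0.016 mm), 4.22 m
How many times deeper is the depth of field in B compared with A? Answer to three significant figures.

7.18

Setup A: H = 9²/(1.6×0.007) + 9 ≈ 7241.1 mm; DoF = Df − Dn = 1281.56 − 948.26 ≈ 333.30 mm.
Setup B: H = 45²/(8×0.016) + 45 ≈ 15865.3 mm; DoF = Df − Dn = 5732.9 − 3338.9 ≈ 2394.0 mm.
Ratio = 2394.0 / 333.30 ≈ 7.18.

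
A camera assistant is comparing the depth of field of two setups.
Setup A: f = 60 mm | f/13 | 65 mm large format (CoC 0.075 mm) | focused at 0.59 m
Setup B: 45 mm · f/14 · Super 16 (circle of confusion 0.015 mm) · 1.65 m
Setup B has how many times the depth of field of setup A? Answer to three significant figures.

3.27

Setup A: H = 60²/(13×0.075) + 60 ≈ 3752.3 mm; DoF = Df − Dn = 688.88 − 515.94 ≈ 172.94 mm.
Setup B: H = 45²/(14×0.015) + 45 ≈ 9687.9 mm; DoF = Df − Dn = 1979.47 − 1414.56 ≈ 564.91 mm.
Ratio = 564.91 / 172.94 ≈ 3.27.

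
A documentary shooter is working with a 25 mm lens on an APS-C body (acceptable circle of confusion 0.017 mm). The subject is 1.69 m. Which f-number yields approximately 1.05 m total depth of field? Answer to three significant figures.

Write h = H − f = f²/(N·c). The thin-lens limits are Dn = s·h/(h + (s−f)) and Df = s·h/(h − (s−f)), so DoF = Df − Dn = 2·s·(s−f)·h / (h² − (s−f)²).
That is a quadratic in h: DoF·h² − 2·s·(s−f)·h − DoF·(s−f)² = 0 ⇒ h = (s−f)·(s + √(s² + DoF²)) / DoF = 1665 × (1690 + √(1690² + 1050²)) / 1050 = 1665 × (1690 + 1989.62) / 1050 ≈ 5834.8 mm.
Then N = f²/(c·h) = 25² / (0.017 × 5834.8) = 625 / 99.192 ≈ 6.30.

f/6.30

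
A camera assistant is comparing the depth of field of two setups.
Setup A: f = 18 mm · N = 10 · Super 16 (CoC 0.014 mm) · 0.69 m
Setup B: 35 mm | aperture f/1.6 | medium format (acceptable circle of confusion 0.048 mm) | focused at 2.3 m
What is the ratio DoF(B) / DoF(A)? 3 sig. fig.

Setup A: H = 18²/(10×0.014) + 18 ≈ 2332.3 mm; DoF = Df − Dn = 972.34 − 534.73 ≈ 437.61 mm.
Setup B: H = 35²/(1.6×0.048) + 35 ≈ 15985.5 mm; DoF = Df − Dn = 2680.66 − 2014.01 ≈ 666.65 mm.
Ratio = 666.65 / 437.61 ≈ 1.52.

1.52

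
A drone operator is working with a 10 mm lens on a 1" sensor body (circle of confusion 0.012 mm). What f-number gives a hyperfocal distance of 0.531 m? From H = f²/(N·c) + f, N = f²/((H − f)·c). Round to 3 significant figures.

f/16

Rearrange H = f²/(N·c) + f for N: N = f² / ((H − f)·c).
N = 10² / ((531 − 10) × 0.012) = 100 / 6.252 ≈ 16.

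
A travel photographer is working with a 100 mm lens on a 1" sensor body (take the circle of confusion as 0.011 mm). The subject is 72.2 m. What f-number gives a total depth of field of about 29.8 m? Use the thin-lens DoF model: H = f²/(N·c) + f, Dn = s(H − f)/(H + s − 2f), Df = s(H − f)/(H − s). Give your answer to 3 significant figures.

f/2.50

Write h = H − f = f²/(N·c). The thin-lens limits are Dn = s·h/(h + (s−f)) and Df = s·h/(h − (s−f)), so DoF = Df − Dn = 2·s·(s−f)·h / (h² − (s−f)²).
That is a quadratic in h: DoF·h² − 2·s·(s−f)·h − DoF·(s−f)² = 0 ⇒ h = (s−f)·(s + √(s² + DoF²)) / DoF = 72100 × (72200 + √(72200² + 29800²)) / 29800 = 72100 × (72200 + 78108.1) / 29800 ≈ 363665 mm.
Then N = f²/(c·h) = 100² / (0.011 × 363665) = 10000 / 4000.3 ≈ 2.50.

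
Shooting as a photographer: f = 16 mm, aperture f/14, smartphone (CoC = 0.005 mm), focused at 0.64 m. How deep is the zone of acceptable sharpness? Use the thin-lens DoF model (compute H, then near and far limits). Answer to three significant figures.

Hyperfocal distance H = f²/(N·c) + f = 16²/(14 × 0.005) + 16 = 256/0.07 + 16 ≈ 3673.1 mm ≈ 3.673 m.
Near limit Dn = s·(H − f)/(H + s − 2f) = 640 × (3673.1 − 16) / (3673.1 + 640 − 2 × 16) = 640 × 3657.1 / 4281.1 ≈ 546.72 mm.
Far limit Df = s·(H − f)/(H − s) = 640 × (3673.1 − 16) / (3673.1 − 640) = 640 × 3657.1 / 3033.1 ≈ 771.67 mm.
Depth of field = Df − Dn = 771.67 − 546.72 ≈ 224.95 mm.

225 mm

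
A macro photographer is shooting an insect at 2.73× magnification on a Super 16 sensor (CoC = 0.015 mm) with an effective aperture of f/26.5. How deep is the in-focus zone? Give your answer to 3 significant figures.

At magnification m, DoF ≈ 2·N_eff·c/m² = 2 × 26.5 × 0.015 / 2.73² = 0.795 / 7.453 ≈ 0.107 mm.

0.107 mm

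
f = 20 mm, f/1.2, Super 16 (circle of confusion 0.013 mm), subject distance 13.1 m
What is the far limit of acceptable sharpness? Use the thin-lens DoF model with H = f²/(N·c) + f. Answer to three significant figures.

Hyperfocal distance H = f²/(N·c) + f = 20²/(1.2 × 0.013) + 20 = 400/0.0156 + 20 ≈ 25661.0 mm ≈ 25.66 m.
Far limit Df = s·(H − f)/(H − s) = 13100 × (25661.0 − 20) / (25661.0 − 13100) = 13100 × 25641.0 / 12561.0 ≈ 26741 mm ≈ 26.7 m.

26.7 m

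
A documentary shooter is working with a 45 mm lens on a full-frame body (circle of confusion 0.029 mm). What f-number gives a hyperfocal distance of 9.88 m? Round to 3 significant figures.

f/7.10

Rearrange H = f²/(N·c) + f for N: N = f² / ((H − f)·c).
N = 45² / ((9880 − 45) × 0.029) = 2025 / 285.2 ≈ 7.10.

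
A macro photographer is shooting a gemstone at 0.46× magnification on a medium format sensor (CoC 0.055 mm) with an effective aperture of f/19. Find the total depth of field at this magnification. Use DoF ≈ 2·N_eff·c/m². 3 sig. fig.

At magnification m, DoF ≈ 2·N_eff·c/m² = 2 × 19 × 0.055 / 0.46² = 2.09 / 0.2116 ≈ 9.88 mm.

9.88 mm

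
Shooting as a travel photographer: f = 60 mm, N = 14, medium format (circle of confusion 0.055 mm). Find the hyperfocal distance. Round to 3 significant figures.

Hyperfocal distance H = f²/(N·c) + f = 60²/(14 × 0.055) + 60 = 3600/0.77 + 60 ≈ 4735.3 mm ≈ 4.74 m.

4.74 m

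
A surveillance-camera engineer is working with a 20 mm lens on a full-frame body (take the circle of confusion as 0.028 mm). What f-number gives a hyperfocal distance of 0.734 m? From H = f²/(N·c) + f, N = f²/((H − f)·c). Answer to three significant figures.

f/20

Rearrange H = f²/(N·c) + f for N: N = f² / ((H − f)·c).
N = 20² / ((734 − 20) × 0.028) = 400 / 19.99 ≈ 20.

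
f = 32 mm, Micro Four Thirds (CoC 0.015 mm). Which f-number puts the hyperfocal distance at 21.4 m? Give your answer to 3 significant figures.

Rearrange H = f²/(N·c) + f for N: N = f² / ((H − f)·c).
N = 32² / ((21400 − 32) × 0.015) = 1024 / 320.5 ≈ 3.19.

f/3.19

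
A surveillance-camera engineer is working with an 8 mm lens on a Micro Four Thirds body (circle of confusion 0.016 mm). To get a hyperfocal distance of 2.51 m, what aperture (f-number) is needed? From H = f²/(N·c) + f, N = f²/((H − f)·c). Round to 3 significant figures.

Rearrange H = f²/(N·c) + f for N: N = f² / ((H − f)·c).
N = 8² / ((2510 − 8) × 0.016) = 64 / 40.03 ≈ 1.60.

f/1.60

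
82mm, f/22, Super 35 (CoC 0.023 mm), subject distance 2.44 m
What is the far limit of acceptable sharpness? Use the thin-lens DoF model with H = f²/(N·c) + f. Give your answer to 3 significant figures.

2.97 m

Hyperfocal distance H = f²/(N·c) + f = 82²/(22 × 0.023) + 82 = 6724/0.506 + 82 ≈ 13370.5 mm ≈ 13.37 m.
Far limit Df = s·(H − f)/(H − s) = 2440 × (13370.5 − 82) / (13370.5 − 2440) = 2440 × 13288.5 / 10930.5 ≈ 2966.4 mm ≈ 2.97 m.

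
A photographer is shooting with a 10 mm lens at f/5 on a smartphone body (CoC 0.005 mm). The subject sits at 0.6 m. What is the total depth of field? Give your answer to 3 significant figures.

Hyperfocal distance H = f²/(N·c) + f = 10²/(5 × 0.005) + 10 = 100/0.025 + 10 ≈ 4010.0 mm ≈ 4.010 m.
Near limit Dn = s·(H − f)/(H + s − 2f) = 600 × (4010.0 − 10) / (4010.0 + 600 − 2 × 10) = 600 × 4000.0 / 4590.0 ≈ 522.88 mm.
Far limit Df = s·(H − f)/(H − s) = 600 × (4010.0 − 10) / (4010.0 − 600) = 600 × 4000.0 / 3410.0 ≈ 703.81 mm.
Depth of field = Df − Dn = 703.81 − 522.88 ≈ 180.93 mm.

181 mm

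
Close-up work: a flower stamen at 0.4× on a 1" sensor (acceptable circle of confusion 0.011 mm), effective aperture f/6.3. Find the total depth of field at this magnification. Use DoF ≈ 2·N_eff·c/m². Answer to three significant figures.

At magnification m, DoF ≈ 2·N_eff·c/m² = 2 × 6.3 × 0.011 / 0.4² = 0.1386 / 0.16 ≈ 0.866 mm.

0.866 mm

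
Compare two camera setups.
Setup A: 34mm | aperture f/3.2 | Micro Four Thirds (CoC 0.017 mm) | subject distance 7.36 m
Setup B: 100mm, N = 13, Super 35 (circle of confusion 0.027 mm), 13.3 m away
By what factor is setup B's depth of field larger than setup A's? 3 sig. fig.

2.72

Setup A: H = 34²/(3.2×0.017) + 34 ≈ 21284.0 mm; DoF = Df − Dn = 11232.4 − 5473.1 ≈ 5759.3 mm.
Setup B: H = 100²/(13×0.027) + 100 ≈ 28590.0 mm; DoF = Df − Dn = 24782 − 9089 ≈ 15693 mm.
Ratio = 15693 / 5759.3 ≈ 2.72.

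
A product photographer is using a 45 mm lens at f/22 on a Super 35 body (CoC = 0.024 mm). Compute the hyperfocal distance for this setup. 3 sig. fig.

3.88 m

Hyperfocal distance H = f²/(N·c) + f = 45²/(22 × 0.024) + 45 = 2025/0.528 + 45 ≈ 3880.2 mm ≈ 3.88 m.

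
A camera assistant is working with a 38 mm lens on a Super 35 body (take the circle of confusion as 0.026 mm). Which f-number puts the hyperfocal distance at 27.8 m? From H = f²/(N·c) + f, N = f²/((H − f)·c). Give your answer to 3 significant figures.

Rearrange H = f²/(N·c) + f for N: N = f² / ((H − f)·c).
N = 38² / ((27800 − 38) × 0.026) = 1444 / 721.8 ≈ 2.00.

f/2.00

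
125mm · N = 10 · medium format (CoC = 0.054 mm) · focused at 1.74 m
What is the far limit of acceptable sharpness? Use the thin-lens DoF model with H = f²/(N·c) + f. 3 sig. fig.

Hyperfocal distance H = f²/(N·c) + f = 125²/(10 × 0.054) + 125 = 15625/0.54 + 125 ≈ 29060.2 mm ≈ 29.06 m.
Far limit Df = s·(H − f)/(H − s) = 1740 × (29060.2 − 125) / (29060.2 − 1740) = 1740 × 28935.2 / 27320.2 ≈ 1842.9 mm ≈ 1.84 m.

1.84 m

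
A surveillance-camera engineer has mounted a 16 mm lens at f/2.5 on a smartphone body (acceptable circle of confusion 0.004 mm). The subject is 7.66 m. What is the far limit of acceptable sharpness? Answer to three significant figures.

Hyperfocal distance H = f²/(N·c) + f = 16²/(2.5 × 0.004) + 16 = 256/0.01 + 16 ≈ 25616.0 mm ≈ 25.62 m.
Far limit Df = s·(H − f)/(H − s) = 7660 × (25616.0 − 16) / (25616.0 − 7660) = 7660 × 25600.0 / 17956.0 ≈ 10921 mm ≈ 10.9 m.

10.9 m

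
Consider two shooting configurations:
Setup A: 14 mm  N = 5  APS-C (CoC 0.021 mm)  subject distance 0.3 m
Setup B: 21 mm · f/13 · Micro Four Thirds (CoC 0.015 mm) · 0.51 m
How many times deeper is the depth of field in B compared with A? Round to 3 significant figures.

Setup A: H = 14²/(5×0.021) + 14 ≈ 1880.7 mm; DoF = Df − Dn = 354.281 − 260.142 ≈ 94.139 mm.
Setup B: H = 21²/(13×0.015) + 21 ≈ 2282.5 mm; DoF = Df − Dn = 650.70 − 419.33 ≈ 231.37 mm.
Ratio = 231.37 / 94.139 ≈ 2.46.

2.46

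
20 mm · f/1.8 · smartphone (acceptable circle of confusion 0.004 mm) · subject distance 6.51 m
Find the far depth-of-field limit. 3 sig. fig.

Hyperfocal distance H = f²/(N·c) + f = 20²/(1.8 × 0.004) + 20 = 400/0.0072 + 20 ≈ 55575.6 mm ≈ 55.58 m.
Far limit Df = s·(H − f)/(H − s) = 6510 × (55575.6 − 20) / (55575.6 − 6510) = 6510 × 55555.6 / 49065.6 ≈ 7371.1 mm ≈ 7.37 m.

7.37 m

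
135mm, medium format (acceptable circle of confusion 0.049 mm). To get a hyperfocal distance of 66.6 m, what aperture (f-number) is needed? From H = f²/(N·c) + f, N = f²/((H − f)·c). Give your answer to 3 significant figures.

f/5.60

Rearrange H = f²/(N·c) + f for N: N = f² / ((H − f)·c).
N = 135² / ((66600 − 135) × 0.049) = 18225 / 3257 ≈ 5.60.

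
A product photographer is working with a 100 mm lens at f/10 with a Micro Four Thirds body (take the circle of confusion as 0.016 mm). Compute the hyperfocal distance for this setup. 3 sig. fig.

Hyperfocal distance H = f²/(N·c) + f = 100²/(10 × 0.016) + 100 = 10000/0.16 + 100 ≈ 62600.0 mm ≈ 62.6 m.

62.6 m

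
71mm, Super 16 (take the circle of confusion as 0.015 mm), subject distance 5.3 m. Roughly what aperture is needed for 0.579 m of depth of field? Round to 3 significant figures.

Write h = H − f = f²/(N·c). The thin-lens limits are Dn = s·h/(h + (s−f)) and Df = s·h/(h − (s−f)), so DoF = Df − Dn = 2·s·(s−f)·h / (h² − (s−f)²).
That is a quadratic in h: DoF·h² − 2·s·(s−f)·h − DoF·(s−f)² = 0 ⇒ h = (s−f)·(s + √(s² + DoF²)) / DoF = 5229 × (5300 + √(5300² + 579²)) / 579 = 5229 × (5300 + 5331.53) / 579 ≈ 96014 mm.
Then N = f²/(c·h) = 71² / (0.015 × 96014) = 5041 / 1440.2 ≈ 3.50.

f/3.50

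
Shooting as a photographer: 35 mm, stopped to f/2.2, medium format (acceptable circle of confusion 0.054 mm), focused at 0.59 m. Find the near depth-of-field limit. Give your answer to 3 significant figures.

0.560 m

Hyperfocal distance H = f²/(N·c) + f = 35²/(2.2 × 0.054) + 35 = 1225/0.1188 + 35 ≈ 10346.4 mm ≈ 10.35 m.
Near limit Dn = s·(H − f)/(H + s − 2f) = 590 × (10346.4 − 35) / (10346.4 + 590 − 2 × 35) = 590 × 10311.4 / 10866.4 ≈ 559.87 mm ≈ 0.560 m.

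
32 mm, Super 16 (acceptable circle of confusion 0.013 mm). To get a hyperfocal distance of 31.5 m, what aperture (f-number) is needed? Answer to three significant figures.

Rearrange H = f²/(N·c) + f for N: N = f² / ((H − f)·c).
N = 32² / ((31500 − 32) × 0.013) = 1024 / 409.1 ≈ 2.50.

f/2.50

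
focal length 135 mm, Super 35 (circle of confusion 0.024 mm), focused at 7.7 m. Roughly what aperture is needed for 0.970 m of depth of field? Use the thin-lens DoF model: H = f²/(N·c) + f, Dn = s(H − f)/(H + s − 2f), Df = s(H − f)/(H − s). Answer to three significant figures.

f/6.30

Write h = H − f = f²/(N·c). The thin-lens limits are Dn = s·h/(h + (s−f)) and Df = s·h/(h − (s−f)), so DoF = Df − Dn = 2·s·(s−f)·h / (h² − (s−f)²).
That is a quadratic in h: DoF·h² − 2·s·(s−f)·h − DoF·(s−f)² = 0 ⇒ h = (s−f)·(s + √(s² + DoF²)) / DoF = 7565 × (7700 + √(7700² + 970²)) / 970 = 7565 × (7700 + 7760.86) / 970 ≈ 120579 mm.
Then N = f²/(c·h) = 135² / (0.024 × 120579) = 18225 / 2893.9 ≈ 6.30.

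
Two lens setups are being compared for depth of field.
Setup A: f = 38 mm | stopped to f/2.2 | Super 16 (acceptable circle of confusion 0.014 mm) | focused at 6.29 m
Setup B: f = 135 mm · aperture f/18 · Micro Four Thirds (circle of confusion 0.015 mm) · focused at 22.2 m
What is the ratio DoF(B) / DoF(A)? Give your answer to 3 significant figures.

Setup A: H = 38²/(2.2×0.014) + 38 ≈ 46921.1 mm; DoF = Df − Dn = 7257.9 − 5549.9 ≈ 1708.0 mm.
Setup B: H = 135²/(18×0.015) + 135 ≈ 67635.0 mm; DoF = Df − Dn = 32981 − 16731 ≈ 16250 mm.
Ratio = 16250 / 1708.0 ≈ 9.51.

9.51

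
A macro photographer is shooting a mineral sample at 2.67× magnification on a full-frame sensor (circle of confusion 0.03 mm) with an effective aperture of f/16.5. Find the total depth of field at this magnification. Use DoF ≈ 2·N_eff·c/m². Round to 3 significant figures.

0.139 mm

At magnification m, DoF ≈ 2·N_eff·c/m² = 2 × 16.5 × 0.03 / 2.67² = 0.99 / 7.129 ≈ 0.139 mm.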